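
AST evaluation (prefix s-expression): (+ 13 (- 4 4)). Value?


Evaluate inner: (- 4 4) = 0
Evaluate root: (+ 13 0) = 13
Result: 13


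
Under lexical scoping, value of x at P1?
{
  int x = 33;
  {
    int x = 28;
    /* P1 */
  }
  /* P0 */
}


x declared in the same block as P1
x = 28


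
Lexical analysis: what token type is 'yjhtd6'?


Pattern: letter/underscore followed by alphanumerics, not a keyword
Type: IDENTIFIER


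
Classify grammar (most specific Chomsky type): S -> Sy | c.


Left-linear: every RHS is a terminal or one nonterminal followed by a terminal
Classification: Type 3 (Regular)


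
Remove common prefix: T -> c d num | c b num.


Common prefix: 'c'
Factored: T -> c T', T' -> d num | b num


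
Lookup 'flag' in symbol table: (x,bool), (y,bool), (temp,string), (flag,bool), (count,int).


Lookup 'flag' → type bool


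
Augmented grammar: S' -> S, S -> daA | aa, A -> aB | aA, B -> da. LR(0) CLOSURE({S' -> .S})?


Start: S' -> .S
For each item with dot before a nonterminal B, add B -> .γ for every B-production
Closure: [S' -> .S, S -> .daA, S -> .aa]


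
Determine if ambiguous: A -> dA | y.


right-linear, alternatives start with distinct terminals 'd' vs 'y': unique leftmost derivation
Unambiguous


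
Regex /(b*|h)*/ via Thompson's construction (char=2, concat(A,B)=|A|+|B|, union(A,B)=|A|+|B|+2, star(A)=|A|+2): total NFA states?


Syntax tree has 2 char leaf(s), 1 union(s), 2 star(s)
chars contribute 2×2 = 4; each union adds +2; each star adds +2
Total: 4 + 2 + 4 = 10 states


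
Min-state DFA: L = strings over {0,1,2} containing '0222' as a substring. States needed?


KMP-style automaton: 4 progress states + 1 absorbing accept = 5
Minimal DFA: 5 states


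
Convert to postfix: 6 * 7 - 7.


Left to right (same or higher precedence on left)
Postfix: 6 7 * 7 -


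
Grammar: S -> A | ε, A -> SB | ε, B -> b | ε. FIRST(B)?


Per alternative of B: FIRST(b) = {b}; FIRST(ε) = {ε}
FIRST(B) = {b, ε}


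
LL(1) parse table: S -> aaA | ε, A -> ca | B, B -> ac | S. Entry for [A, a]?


For [A, a]: 'a' ∈ FIRST(B)
Entry: A -> B


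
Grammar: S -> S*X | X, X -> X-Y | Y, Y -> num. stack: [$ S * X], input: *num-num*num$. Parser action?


handle 'S*X' on top; lookahead ∈ FOLLOW(S) = {*, $}
Action: reduce (S -> S*X)


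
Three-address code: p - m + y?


Break into single-operator statements:
t1 = p - m
t2 = t1 + y


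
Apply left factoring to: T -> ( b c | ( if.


Common prefix: '('
Factored: T -> ( T', T' -> b c | if


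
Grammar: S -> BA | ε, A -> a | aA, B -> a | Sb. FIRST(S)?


Per alternative of S: FIRST(BA) = {a, b}; FIRST(ε) = {ε}
FIRST(S) = {a, b, ε}


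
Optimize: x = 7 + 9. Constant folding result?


7 + 9 = 16 at compile time
Optimized: x = 16


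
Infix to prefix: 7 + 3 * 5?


'*' binds tighter: tree is (+ 7 (* 3 5))
Prefix: + 7 * 3 5


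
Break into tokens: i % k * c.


Scan left to right, longest-match per lexeme
Tokens: ID(i), OP(%), ID(k), OP(*), ID(c)


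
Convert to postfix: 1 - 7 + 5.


Left to right (same or higher precedence on left)
Postfix: 1 7 - 5 +


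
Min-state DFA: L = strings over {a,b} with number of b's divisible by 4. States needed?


Track (count of b) mod 4: states 0..3, accept at 0
Minimal DFA: 4 states


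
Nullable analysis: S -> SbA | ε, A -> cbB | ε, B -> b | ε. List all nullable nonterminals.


A nonterminal is nullable iff some alternative derives ε (directly, or every symbol in it is nullable)
Nullable: {A, B, S}


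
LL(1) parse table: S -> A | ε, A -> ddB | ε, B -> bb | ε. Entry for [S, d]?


For [S, d]: 'd' ∈ FIRST(A)
Entry: S -> A


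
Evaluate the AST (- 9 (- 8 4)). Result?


Evaluate inner: (- 8 4) = 4
Evaluate root: (- 9 4) = 5
Result: 5


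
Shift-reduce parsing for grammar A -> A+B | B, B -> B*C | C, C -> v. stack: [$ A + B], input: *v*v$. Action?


'*' can extend B; shift to build B -> B*C
Action: shift


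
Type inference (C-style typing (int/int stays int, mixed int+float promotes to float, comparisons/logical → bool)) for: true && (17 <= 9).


Operand types: bool && bool
Rule: logical operators take bool operands and yield bool
Result type: bool


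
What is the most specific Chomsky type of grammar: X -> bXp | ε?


Single nonterminal LHS, but b^n p^n is not regular
Classification: Type 2 (Context-Free)


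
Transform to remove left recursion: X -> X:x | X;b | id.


Left-recursive alternatives: X:x, X;b; non-recursive: id
Introduce X': X -> idX', X' -> :xX' | ;bX' | ε


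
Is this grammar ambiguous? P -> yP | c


right-linear, alternatives start with distinct terminals 'y' vs 'c': unique leftmost derivation
Unambiguous


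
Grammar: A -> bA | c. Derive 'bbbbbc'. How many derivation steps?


Derivation: A => bA => bbA => bbbA => bbbbA => bbbbbA => bbbbbc
Steps: 6


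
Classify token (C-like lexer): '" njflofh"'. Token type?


Pattern: double-quoted sequence
Type: STRING_LITERAL


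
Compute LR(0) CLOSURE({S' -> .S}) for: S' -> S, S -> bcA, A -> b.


Start: S' -> .S
For each item with dot before a nonterminal B, add B -> .γ for every B-production
Closure: [S' -> .S, S -> .bcA]


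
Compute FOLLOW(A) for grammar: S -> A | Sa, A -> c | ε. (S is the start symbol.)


$ ∈ FOLLOW(S). For each A -> αBβ: add FIRST(β)\{ε} to FOLLOW(B); if β nullable, add FOLLOW(A).
FOLLOW(A) = {$, a}


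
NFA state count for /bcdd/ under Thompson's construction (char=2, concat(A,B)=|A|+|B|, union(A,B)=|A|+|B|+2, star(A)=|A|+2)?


Syntax tree has 4 char leaf(s), 0 union(s), 0 star(s)
chars contribute 4×2 = 8; each union adds +2; each star adds +2
Total: 8 + 0 + 0 = 8 states


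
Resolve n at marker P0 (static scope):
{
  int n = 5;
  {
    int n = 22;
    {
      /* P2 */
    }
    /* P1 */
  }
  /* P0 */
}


n declared in the same block as P0
n = 5


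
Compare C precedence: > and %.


'%' is multiplicative (level 10); '>' is relational (level 7)
Higher level binds tighter
'%' has higher precedence than '>'


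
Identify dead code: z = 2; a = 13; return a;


z is assigned but never read
Dead: 'z = 2'


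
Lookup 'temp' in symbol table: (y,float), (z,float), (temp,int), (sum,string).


Lookup 'temp' → type int


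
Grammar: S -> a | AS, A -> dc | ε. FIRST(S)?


Per alternative of S: FIRST(a) = {a}; FIRST(AS) = {a, d}
FIRST(S) = {a, d}


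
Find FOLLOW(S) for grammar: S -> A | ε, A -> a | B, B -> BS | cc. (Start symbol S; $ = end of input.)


$ ∈ FOLLOW(S). For each A -> αBβ: add FIRST(β)\{ε} to FOLLOW(B); if β nullable, add FOLLOW(A).
FOLLOW(S) = {$, a, c}


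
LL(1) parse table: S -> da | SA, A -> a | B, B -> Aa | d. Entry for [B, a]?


For [B, a]: 'a' ∈ FIRST(Aa)
Entry: B -> Aa


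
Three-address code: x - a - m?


Break into single-operator statements:
t1 = x - a
t2 = t1 - m


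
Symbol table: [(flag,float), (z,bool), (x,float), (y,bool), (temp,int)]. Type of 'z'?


Lookup 'z' → type bool


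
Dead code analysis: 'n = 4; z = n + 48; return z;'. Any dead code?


n is read by z's definition; z is returned
No dead code


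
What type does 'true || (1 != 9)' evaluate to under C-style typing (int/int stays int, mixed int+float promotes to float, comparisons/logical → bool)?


Operand types: bool || bool
Rule: logical operators take bool operands and yield bool
Result type: bool


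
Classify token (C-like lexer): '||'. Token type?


Pattern: operator symbol
Type: OPERATOR


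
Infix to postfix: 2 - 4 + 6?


Left to right (same or higher precedence on left)
Postfix: 2 4 - 6 +


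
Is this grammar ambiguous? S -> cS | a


right-linear, alternatives start with distinct terminals 'c' vs 'a': unique leftmost derivation
Unambiguous


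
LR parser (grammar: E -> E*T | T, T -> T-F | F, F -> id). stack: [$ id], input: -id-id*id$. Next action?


'id' on top is the handle for F -> id
Action: reduce (F -> id)


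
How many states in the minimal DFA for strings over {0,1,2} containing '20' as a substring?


KMP-style automaton: 2 progress states + 1 absorbing accept = 3
Minimal DFA: 3 states


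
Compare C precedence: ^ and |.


'^' is bitwise XOR (level 4); '|' is bitwise OR (level 3)
Higher level binds tighter
'^' has higher precedence than '|'


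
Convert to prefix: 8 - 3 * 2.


'*' binds tighter: tree is (- 8 (* 3 2))
Prefix: - 8 * 3 2


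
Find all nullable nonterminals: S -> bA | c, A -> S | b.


A nonterminal is nullable iff some alternative derives ε (directly, or every symbol in it is nullable)
Nullable: {}


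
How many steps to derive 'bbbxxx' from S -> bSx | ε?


Derivation: S => bSx => bbSxx => bbbSxxx => bbbxxx
Steps: 4


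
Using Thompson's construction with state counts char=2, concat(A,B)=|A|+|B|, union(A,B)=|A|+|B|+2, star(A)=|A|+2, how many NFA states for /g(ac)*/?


Syntax tree has 3 char leaf(s), 0 union(s), 1 star(s)
chars contribute 3×2 = 6; each union adds +2; each star adds +2
Total: 6 + 0 + 2 = 8 states


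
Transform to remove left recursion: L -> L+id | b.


Left-recursive alternatives: L+id; non-recursive: b
Introduce L': L -> bL', L' -> +idL' | ε


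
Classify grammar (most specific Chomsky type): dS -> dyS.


LHS has context (more than one symbol) and |LHS| ≤ |RHS|
Classification: Type 1 (Context-Sensitive)


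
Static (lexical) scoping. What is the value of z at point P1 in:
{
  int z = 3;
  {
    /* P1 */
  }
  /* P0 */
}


P1's block does not declare z; resolves to the enclosing declaration at depth 0
z = 3


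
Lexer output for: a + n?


Scan left to right, longest-match per lexeme
Tokens: ID(a), OP(+), ID(n)


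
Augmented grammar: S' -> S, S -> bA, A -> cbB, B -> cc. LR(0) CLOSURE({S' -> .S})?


Start: S' -> .S
For each item with dot before a nonterminal B, add B -> .γ for every B-production
Closure: [S' -> .S, S -> .bA]


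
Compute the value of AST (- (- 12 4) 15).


Evaluate inner: (- 12 4) = 8
Evaluate root: (- 8 15) = -7
Result: -7


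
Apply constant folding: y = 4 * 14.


4 * 14 = 56 at compile time
Optimized: y = 56


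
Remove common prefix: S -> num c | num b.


Common prefix: 'num'
Factored: S -> num S', S' -> c | b


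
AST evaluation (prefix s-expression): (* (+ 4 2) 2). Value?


Evaluate inner: (+ 4 2) = 6
Evaluate root: (* 6 2) = 12
Result: 12


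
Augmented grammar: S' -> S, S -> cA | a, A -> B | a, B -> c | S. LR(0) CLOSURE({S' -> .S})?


Start: S' -> .S
For each item with dot before a nonterminal B, add B -> .γ for every B-production
Closure: [S' -> .S, S -> .cA, S -> .a]


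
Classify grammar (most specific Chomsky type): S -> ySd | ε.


Single nonterminal LHS, but y^n d^n is not regular
Classification: Type 2 (Context-Free)


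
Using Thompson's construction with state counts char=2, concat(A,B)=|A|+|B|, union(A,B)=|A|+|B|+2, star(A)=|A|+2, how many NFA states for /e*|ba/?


Syntax tree has 3 char leaf(s), 1 union(s), 1 star(s)
chars contribute 3×2 = 6; each union adds +2; each star adds +2
Total: 6 + 2 + 2 = 10 states


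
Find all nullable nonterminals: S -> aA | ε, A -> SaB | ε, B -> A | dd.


A nonterminal is nullable iff some alternative derives ε (directly, or every symbol in it is nullable)
Nullable: {A, B, S}


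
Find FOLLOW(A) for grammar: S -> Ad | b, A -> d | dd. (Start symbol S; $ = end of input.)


$ ∈ FOLLOW(S). For each A -> αBβ: add FIRST(β)\{ε} to FOLLOW(B); if β nullable, add FOLLOW(A).
FOLLOW(A) = {d}


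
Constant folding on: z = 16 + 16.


16 + 16 = 32 at compile time
Optimized: z = 32


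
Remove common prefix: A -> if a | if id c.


Common prefix: 'if'
Factored: A -> if A', A' -> a | id c


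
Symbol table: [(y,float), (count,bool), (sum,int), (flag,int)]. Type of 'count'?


Lookup 'count' → type bool


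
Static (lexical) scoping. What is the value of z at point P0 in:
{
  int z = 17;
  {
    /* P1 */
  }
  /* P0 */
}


z declared in the same block as P0
z = 17


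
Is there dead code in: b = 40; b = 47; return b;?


first assignment to b is overwritten before any read
Dead: 'b = 40'


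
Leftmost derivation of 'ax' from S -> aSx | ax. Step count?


Derivation: S => ax
Steps: 1


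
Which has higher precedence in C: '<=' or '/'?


'/' is multiplicative (level 10); '<=' is relational (level 7)
Higher level binds tighter
'/' has higher precedence than '<='


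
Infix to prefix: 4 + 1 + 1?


left-to-right (same/higher precedence on left): tree is (+ (+ 4 1) 1)
Prefix: + + 4 1 1


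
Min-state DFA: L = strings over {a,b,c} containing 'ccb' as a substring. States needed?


KMP-style automaton: 3 progress states + 1 absorbing accept = 4
Minimal DFA: 4 states


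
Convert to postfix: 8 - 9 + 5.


Left to right (same or higher precedence on left)
Postfix: 8 9 - 5 +


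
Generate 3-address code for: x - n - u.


Break into single-operator statements:
t1 = x - n
t2 = t1 - u


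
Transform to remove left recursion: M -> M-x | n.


Left-recursive alternatives: M-x; non-recursive: n
Introduce M': M -> nM', M' -> -xM' | ε


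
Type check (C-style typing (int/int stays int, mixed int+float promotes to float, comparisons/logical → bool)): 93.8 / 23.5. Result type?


Operand types: float / float
Rule: mixed int/float promotes to float; int/int stays int
Result type: float


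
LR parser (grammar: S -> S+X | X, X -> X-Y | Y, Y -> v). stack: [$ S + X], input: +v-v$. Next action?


handle 'S+X' on top; lookahead ∈ FOLLOW(S) = {+, $}
Action: reduce (S -> S+X)


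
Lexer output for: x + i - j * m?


Scan left to right, longest-match per lexeme
Tokens: ID(x), OP(+), ID(i), OP(-), ID(j), OP(*), ID(m)


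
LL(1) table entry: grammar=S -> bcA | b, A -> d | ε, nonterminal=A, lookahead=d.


For [A, d]: 'd' ∈ FIRST(d)
Entry: A -> d


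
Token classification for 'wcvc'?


Pattern: letter/underscore followed by alphanumerics, not a keyword
Type: IDENTIFIER


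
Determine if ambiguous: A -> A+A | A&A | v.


'v+v&v' has two parse trees (no precedence encoded between + and &)
Ambiguous


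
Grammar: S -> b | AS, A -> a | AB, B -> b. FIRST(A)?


Per alternative of A: FIRST(a) = {a}; FIRST(AB) = {a}
FIRST(A) = {a}


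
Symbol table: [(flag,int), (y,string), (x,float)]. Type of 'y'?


Lookup 'y' → type string


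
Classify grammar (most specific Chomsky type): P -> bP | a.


Right-linear: every RHS is a terminal or a terminal followed by one nonterminal
Classification: Type 3 (Regular)


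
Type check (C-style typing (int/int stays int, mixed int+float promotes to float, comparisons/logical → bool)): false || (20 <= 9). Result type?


Operand types: bool || bool
Rule: logical operators take bool operands and yield bool
Result type: bool


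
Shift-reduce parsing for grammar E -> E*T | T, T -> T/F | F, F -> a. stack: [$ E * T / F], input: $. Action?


handle 'T/F' on top
Action: reduce (T -> T/F)


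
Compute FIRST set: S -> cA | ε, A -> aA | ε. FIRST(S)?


Per alternative of S: FIRST(cA) = {c}; FIRST(ε) = {ε}
FIRST(S) = {c, ε}


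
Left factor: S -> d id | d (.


Common prefix: 'd'
Factored: S -> d S', S' -> id | (


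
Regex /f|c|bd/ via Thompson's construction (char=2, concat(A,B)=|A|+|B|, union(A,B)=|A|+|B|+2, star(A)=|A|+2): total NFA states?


Syntax tree has 4 char leaf(s), 2 union(s), 0 star(s)
chars contribute 4×2 = 8; each union adds +2; each star adds +2
Total: 8 + 4 + 0 = 12 states


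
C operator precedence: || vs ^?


'^' is bitwise XOR (level 4); '||' is logical OR (level 1)
Higher level binds tighter
'^' has higher precedence than '||'


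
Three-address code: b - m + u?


Break into single-operator statements:
t1 = b - m
t2 = t1 + u


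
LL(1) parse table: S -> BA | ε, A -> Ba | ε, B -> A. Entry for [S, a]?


For [S, a]: 'a' ∈ FIRST(BA)
Entry: S -> BA


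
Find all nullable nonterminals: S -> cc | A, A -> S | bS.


A nonterminal is nullable iff some alternative derives ε (directly, or every symbol in it is nullable)
Nullable: {}


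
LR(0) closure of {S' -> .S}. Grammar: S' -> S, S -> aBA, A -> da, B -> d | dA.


Start: S' -> .S
For each item with dot before a nonterminal B, add B -> .γ for every B-production
Closure: [S' -> .S, S -> .aBA]


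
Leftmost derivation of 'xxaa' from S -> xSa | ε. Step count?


Derivation: S => xSa => xxSaa => xxaa
Steps: 3


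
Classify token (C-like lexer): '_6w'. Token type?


Pattern: letter/underscore followed by alphanumerics, not a keyword
Type: IDENTIFIER


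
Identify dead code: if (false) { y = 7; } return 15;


condition is constant false, so the whole block is unreachable
Dead: 'if (false) { y = 7; }'


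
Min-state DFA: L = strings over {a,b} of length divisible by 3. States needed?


Track length mod 3: states 0..2, accept at 0
Minimal DFA: 3 states


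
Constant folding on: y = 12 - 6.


12 - 6 = 6 at compile time
Optimized: y = 6


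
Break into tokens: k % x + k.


Scan left to right, longest-match per lexeme
Tokens: ID(k), OP(%), ID(x), OP(+), ID(k)


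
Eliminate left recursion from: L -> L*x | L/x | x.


Left-recursive alternatives: L*x, L/x; non-recursive: x
Introduce L': L -> xL', L' -> *xL' | /xL' | ε


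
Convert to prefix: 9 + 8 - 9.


left-to-right (same/higher precedence on left): tree is (- (+ 9 8) 9)
Prefix: - + 9 8 9


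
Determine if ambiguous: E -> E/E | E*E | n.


'n/n*n' has two parse trees (no precedence encoded between / and *)
Ambiguous


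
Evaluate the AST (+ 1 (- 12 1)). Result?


Evaluate inner: (- 12 1) = 11
Evaluate root: (+ 1 11) = 12
Result: 12


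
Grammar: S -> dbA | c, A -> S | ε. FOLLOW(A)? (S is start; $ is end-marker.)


$ ∈ FOLLOW(S). For each A -> αBβ: add FIRST(β)\{ε} to FOLLOW(B); if β nullable, add FOLLOW(A).
FOLLOW(A) = {$}


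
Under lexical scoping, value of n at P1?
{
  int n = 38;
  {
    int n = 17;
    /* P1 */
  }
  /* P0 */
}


n declared in the same block as P1
n = 17


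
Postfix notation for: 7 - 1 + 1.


Left to right (same or higher precedence on left)
Postfix: 7 1 - 1 +


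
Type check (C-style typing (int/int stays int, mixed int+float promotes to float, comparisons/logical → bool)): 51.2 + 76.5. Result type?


Operand types: float + float
Rule: mixed int/float promotes to float; int/int stays int
Result type: float


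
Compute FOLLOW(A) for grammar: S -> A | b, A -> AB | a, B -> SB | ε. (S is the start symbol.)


$ ∈ FOLLOW(S). For each A -> αBβ: add FIRST(β)\{ε} to FOLLOW(B); if β nullable, add FOLLOW(A).
FOLLOW(A) = {$, a, b}


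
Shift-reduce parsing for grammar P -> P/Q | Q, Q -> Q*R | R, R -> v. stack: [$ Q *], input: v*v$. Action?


no handle; shift 'v'
Action: shift


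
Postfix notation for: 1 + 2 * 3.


* has higher precedence, evaluate 2*3 first
Postfix: 1 2 3 * +


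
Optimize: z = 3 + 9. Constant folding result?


3 + 9 = 12 at compile time
Optimized: z = 12


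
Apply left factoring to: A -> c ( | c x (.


Common prefix: 'c'
Factored: A -> c A', A' -> ( | x (


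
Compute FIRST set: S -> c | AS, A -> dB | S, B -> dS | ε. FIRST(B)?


Per alternative of B: FIRST(dS) = {d}; FIRST(ε) = {ε}
FIRST(B) = {d, ε}


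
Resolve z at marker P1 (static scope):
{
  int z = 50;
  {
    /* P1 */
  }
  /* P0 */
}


P1's block does not declare z; resolves to the enclosing declaration at depth 0
z = 50


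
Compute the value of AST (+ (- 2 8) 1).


Evaluate inner: (- 2 8) = -6
Evaluate root: (+ -6 1) = -5
Result: -5


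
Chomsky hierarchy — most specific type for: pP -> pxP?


LHS has context (more than one symbol) and |LHS| ≤ |RHS|
Classification: Type 1 (Context-Sensitive)


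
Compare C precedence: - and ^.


'-' is additive (level 9); '^' is bitwise XOR (level 4)
Higher level binds tighter
'-' has higher precedence than '^'


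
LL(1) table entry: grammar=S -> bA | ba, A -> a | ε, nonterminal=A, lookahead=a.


For [A, a]: 'a' ∈ FIRST(a)
Entry: A -> a


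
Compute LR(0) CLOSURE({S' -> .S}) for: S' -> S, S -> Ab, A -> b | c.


Start: S' -> .S
For each item with dot before a nonterminal B, add B -> .γ for every B-production
Closure: [S' -> .S, S -> .Ab, A -> .b, A -> .c]


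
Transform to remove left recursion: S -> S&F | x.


Left-recursive alternatives: S&F; non-recursive: x
Introduce S': S -> xS', S' -> &FS' | ε


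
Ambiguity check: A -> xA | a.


right-linear, alternatives start with distinct terminals 'x' vs 'a': unique leftmost derivation
Unambiguous


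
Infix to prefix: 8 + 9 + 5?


left-to-right (same/higher precedence on left): tree is (+ (+ 8 9) 5)
Prefix: + + 8 9 5


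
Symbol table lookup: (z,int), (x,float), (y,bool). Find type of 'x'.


Lookup 'x' → type float


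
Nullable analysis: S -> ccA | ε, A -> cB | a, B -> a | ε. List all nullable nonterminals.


A nonterminal is nullable iff some alternative derives ε (directly, or every symbol in it is nullable)
Nullable: {B, S}


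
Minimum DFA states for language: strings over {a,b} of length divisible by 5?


Track length mod 5: states 0..4, accept at 0
Minimal DFA: 5 states


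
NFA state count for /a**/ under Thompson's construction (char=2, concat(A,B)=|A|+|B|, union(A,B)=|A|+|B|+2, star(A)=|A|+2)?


Syntax tree has 1 char leaf(s), 0 union(s), 2 star(s)
chars contribute 1×2 = 2; each union adds +2; each star adds +2
Total: 2 + 0 + 4 = 6 states


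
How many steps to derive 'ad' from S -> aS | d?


Derivation: S => aS => ad
Steps: 2


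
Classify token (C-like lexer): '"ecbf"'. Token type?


Pattern: double-quoted sequence
Type: STRING_LITERAL


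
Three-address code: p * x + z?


Break into single-operator statements:
t1 = p * x
t2 = t1 + z


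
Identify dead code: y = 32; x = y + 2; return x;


y is read by x's definition; x is returned
No dead code


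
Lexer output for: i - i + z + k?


Scan left to right, longest-match per lexeme
Tokens: ID(i), OP(-), ID(i), OP(+), ID(z), OP(+), ID(k)


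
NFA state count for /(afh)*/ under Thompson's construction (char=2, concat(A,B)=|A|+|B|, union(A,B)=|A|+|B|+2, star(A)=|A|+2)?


Syntax tree has 3 char leaf(s), 0 union(s), 1 star(s)
chars contribute 3×2 = 6; each union adds +2; each star adds +2
Total: 6 + 0 + 2 = 8 states


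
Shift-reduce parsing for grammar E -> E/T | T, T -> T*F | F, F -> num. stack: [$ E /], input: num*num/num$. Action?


no handle ('E/' is not any RHS); shift 'num'
Action: shift


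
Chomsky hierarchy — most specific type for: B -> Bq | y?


Left-linear: every RHS is a terminal or one nonterminal followed by a terminal
Classification: Type 3 (Regular)


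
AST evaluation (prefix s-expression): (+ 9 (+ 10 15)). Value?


Evaluate inner: (+ 10 15) = 25
Evaluate root: (+ 9 25) = 34
Result: 34


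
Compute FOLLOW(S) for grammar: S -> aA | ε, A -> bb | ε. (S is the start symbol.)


$ ∈ FOLLOW(S). For each A -> αBβ: add FIRST(β)\{ε} to FOLLOW(B); if β nullable, add FOLLOW(A).
FOLLOW(S) = {$}


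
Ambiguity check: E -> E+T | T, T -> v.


precedence layered via separate nonterminal T: deterministic
Unambiguous


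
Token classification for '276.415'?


Pattern: digits with a decimal point
Type: FLOAT_LITERAL


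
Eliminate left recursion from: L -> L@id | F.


Left-recursive alternatives: L@id; non-recursive: F
Introduce L': L -> FL', L' -> @idL' | ε


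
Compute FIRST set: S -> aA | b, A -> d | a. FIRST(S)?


Per alternative of S: FIRST(aA) = {a}; FIRST(b) = {b}
FIRST(S) = {a, b}


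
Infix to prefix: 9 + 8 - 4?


left-to-right (same/higher precedence on left): tree is (- (+ 9 8) 4)
Prefix: - + 9 8 4


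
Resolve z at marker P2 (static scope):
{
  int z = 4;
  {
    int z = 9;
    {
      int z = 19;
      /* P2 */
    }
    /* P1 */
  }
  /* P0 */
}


z declared in the same block as P2
z = 19


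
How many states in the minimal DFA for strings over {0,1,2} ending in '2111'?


Track the longest suffix of input matching a prefix of '2111': 5 classes (prefixes of length 0..4)
Minimal DFA: 5 states


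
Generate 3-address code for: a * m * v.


Break into single-operator statements:
t1 = a * m
t2 = t1 * v


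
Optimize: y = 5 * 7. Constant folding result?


5 * 7 = 35 at compile time
Optimized: y = 35


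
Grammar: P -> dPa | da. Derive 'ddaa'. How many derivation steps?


Derivation: P => dPa => ddaa
Steps: 2


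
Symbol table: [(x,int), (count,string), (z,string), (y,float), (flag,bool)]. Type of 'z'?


Lookup 'z' → type string


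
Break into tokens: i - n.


Scan left to right, longest-match per lexeme
Tokens: ID(i), OP(-), ID(n)


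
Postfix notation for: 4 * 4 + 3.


Left to right (same or higher precedence on left)
Postfix: 4 4 * 3 +


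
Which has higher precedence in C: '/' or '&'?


'/' is multiplicative (level 10); '&' is bitwise AND (level 5)
Higher level binds tighter
'/' has higher precedence than '&'


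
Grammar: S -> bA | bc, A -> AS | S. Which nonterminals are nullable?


A nonterminal is nullable iff some alternative derives ε (directly, or every symbol in it is nullable)
Nullable: {}


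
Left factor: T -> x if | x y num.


Common prefix: 'x'
Factored: T -> x T', T' -> if | y num


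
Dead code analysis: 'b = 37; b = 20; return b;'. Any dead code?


first assignment to b is overwritten before any read
Dead: 'b = 37'


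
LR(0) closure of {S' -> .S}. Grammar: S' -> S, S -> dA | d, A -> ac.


Start: S' -> .S
For each item with dot before a nonterminal B, add B -> .γ for every B-production
Closure: [S' -> .S, S -> .dA, S -> .d]


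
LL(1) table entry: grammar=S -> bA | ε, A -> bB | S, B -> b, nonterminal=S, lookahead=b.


For [S, b]: 'b' ∈ FIRST(bA)
Entry: S -> bA


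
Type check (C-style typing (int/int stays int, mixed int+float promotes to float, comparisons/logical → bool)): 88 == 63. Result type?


Operand types: int == int
Rule: comparison yields bool
Result type: bool


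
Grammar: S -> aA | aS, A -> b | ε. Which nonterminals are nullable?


A nonterminal is nullable iff some alternative derives ε (directly, or every symbol in it is nullable)
Nullable: {A}


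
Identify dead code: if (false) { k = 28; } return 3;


condition is constant false, so the whole block is unreachable
Dead: 'if (false) { k = 28; }'


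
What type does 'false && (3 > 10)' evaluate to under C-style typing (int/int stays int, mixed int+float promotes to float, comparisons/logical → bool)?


Operand types: bool && bool
Rule: logical operators take bool operands and yield bool
Result type: bool


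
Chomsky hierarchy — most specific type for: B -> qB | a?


Right-linear: every RHS is a terminal or a terminal followed by one nonterminal
Classification: Type 3 (Regular)


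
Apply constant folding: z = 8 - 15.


8 - 15 = -7 at compile time
Optimized: z = -7


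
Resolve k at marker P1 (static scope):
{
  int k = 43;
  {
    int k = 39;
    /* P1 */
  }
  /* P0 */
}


k declared in the same block as P1
k = 39


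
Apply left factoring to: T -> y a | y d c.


Common prefix: 'y'
Factored: T -> y T', T' -> a | d c


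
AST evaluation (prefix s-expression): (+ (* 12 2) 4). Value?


Evaluate inner: (* 12 2) = 24
Evaluate root: (+ 24 4) = 28
Result: 28


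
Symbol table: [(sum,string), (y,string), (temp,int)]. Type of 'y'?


Lookup 'y' → type string


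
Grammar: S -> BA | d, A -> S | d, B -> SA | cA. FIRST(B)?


Per alternative of B: FIRST(SA) = {c, d}; FIRST(cA) = {c}
FIRST(B) = {c, d}


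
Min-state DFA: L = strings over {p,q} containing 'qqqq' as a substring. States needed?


KMP-style automaton: 4 progress states + 1 absorbing accept = 5
Minimal DFA: 5 states


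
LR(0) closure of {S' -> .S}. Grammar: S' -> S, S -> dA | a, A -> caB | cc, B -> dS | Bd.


Start: S' -> .S
For each item with dot before a nonterminal B, add B -> .γ for every B-production
Closure: [S' -> .S, S -> .dA, S -> .a]


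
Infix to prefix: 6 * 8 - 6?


left-to-right (same/higher precedence on left): tree is (- (* 6 8) 6)
Prefix: - * 6 8 6


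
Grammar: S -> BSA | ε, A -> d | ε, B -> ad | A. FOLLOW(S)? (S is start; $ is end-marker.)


$ ∈ FOLLOW(S). For each A -> αBβ: add FIRST(β)\{ε} to FOLLOW(B); if β nullable, add FOLLOW(A).
FOLLOW(S) = {$, d}


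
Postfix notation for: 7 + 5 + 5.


Left to right (same or higher precedence on left)
Postfix: 7 5 + 5 +


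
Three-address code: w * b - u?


Break into single-operator statements:
t1 = w * b
t2 = t1 - u


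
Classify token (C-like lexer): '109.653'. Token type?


Pattern: digits with a decimal point
Type: FLOAT_LITERAL


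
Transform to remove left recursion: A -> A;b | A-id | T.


Left-recursive alternatives: A;b, A-id; non-recursive: T
Introduce A': A -> TA', A' -> ;bA' | -idA' | ε


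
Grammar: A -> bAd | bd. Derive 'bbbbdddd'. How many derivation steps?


Derivation: A => bAd => bbAdd => bbbAddd => bbbbdddd
Steps: 4


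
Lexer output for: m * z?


Scan left to right, longest-match per lexeme
Tokens: ID(m), OP(*), ID(z)


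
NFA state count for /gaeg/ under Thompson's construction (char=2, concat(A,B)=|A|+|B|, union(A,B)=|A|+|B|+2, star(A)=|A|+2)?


Syntax tree has 4 char leaf(s), 0 union(s), 0 star(s)
chars contribute 4×2 = 8; each union adds +2; each star adds +2
Total: 8 + 0 + 0 = 8 states


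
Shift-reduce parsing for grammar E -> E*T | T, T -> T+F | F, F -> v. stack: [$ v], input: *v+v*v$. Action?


'v' on top is the handle for F -> v
Action: reduce (F -> v)


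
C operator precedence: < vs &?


'<' is relational (level 7); '&' is bitwise AND (level 5)
Higher level binds tighter
'<' has higher precedence than '&'


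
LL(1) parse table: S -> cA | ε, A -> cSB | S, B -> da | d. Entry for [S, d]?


For [S, d]: ε is nullable and 'd' ∈ FOLLOW(S)
Entry: S -> ε


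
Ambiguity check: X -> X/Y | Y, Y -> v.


precedence layered via separate nonterminal Y: deterministic
Unambiguous


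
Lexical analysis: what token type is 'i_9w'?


Pattern: letter/underscore followed by alphanumerics, not a keyword
Type: IDENTIFIER


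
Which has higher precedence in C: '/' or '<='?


'/' is multiplicative (level 10); '<=' is relational (level 7)
Higher level binds tighter
'/' has higher precedence than '<='


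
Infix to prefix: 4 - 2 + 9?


left-to-right (same/higher precedence on left): tree is (+ (- 4 2) 9)
Prefix: + - 4 2 9


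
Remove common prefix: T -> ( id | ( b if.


Common prefix: '('
Factored: T -> ( T', T' -> id | b if


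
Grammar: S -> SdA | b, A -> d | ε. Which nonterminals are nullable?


A nonterminal is nullable iff some alternative derives ε (directly, or every symbol in it is nullable)
Nullable: {A}


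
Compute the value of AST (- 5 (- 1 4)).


Evaluate inner: (- 1 4) = -3
Evaluate root: (- 5 -3) = 8
Result: 8


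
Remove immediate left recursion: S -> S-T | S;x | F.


Left-recursive alternatives: S-T, S;x; non-recursive: F
Introduce S': S -> FS', S' -> -TS' | ;xS' | ε


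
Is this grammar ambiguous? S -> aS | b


right-linear, alternatives start with distinct terminals 'a' vs 'b': unique leftmost derivation
Unambiguous


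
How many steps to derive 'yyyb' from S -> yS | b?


Derivation: S => yS => yyS => yyyS => yyyb
Steps: 4


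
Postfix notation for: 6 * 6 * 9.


Left to right (same or higher precedence on left)
Postfix: 6 6 * 9 *


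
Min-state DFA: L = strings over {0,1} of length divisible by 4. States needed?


Track length mod 4: states 0..3, accept at 0
Minimal DFA: 4 states


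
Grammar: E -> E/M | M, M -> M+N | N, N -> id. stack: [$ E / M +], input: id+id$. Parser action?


no handle; shift 'id'
Action: shift


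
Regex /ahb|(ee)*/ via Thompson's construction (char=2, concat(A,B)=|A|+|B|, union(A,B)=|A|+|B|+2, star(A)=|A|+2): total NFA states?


Syntax tree has 5 char leaf(s), 1 union(s), 1 star(s)
chars contribute 5×2 = 10; each union adds +2; each star adds +2
Total: 10 + 2 + 2 = 14 states


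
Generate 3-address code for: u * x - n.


Break into single-operator statements:
t1 = u * x
t2 = t1 - n


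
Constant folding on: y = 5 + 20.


5 + 20 = 25 at compile time
Optimized: y = 25


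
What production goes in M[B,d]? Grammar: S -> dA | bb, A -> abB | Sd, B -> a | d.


For [B, d]: 'd' ∈ FIRST(d)
Entry: B -> d


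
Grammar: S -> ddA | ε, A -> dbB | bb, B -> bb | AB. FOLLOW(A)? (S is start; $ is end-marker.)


$ ∈ FOLLOW(S). For each A -> αBβ: add FIRST(β)\{ε} to FOLLOW(B); if β nullable, add FOLLOW(A).
FOLLOW(A) = {$, b, d}


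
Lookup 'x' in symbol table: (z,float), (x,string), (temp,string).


Lookup 'x' → type string


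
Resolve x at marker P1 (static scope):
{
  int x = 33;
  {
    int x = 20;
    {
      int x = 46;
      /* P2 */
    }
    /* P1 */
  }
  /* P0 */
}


x declared in the same block as P1
x = 20


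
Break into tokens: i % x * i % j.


Scan left to right, longest-match per lexeme
Tokens: ID(i), OP(%), ID(x), OP(*), ID(i), OP(%), ID(j)


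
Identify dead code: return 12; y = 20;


statement follows a return and is unreachable
Dead: 'y = 20'


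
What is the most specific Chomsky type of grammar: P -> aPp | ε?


Single nonterminal LHS, but a^n p^n is not regular
Classification: Type 2 (Context-Free)


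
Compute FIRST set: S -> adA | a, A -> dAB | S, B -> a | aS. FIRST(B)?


Per alternative of B: FIRST(a) = {a}; FIRST(aS) = {a}
FIRST(B) = {a}


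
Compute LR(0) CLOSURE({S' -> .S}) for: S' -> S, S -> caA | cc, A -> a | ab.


Start: S' -> .S
For each item with dot before a nonterminal B, add B -> .γ for every B-production
Closure: [S' -> .S, S -> .caA, S -> .cc]


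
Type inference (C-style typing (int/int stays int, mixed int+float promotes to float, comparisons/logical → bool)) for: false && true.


Operand types: bool && bool
Rule: logical operators take bool operands and yield bool
Result type: bool


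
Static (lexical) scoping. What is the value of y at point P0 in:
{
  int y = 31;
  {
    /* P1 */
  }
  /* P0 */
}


y declared in the same block as P0
y = 31


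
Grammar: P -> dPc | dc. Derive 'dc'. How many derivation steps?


Derivation: P => dc
Steps: 1


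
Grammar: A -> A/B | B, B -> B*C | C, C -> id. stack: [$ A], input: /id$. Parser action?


shift '/' to continue A -> A/B
Action: shift


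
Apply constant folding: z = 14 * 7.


14 * 7 = 98 at compile time
Optimized: z = 98


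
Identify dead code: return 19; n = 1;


statement follows a return and is unreachable
Dead: 'n = 1'


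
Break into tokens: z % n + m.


Scan left to right, longest-match per lexeme
Tokens: ID(z), OP(%), ID(n), OP(+), ID(m)


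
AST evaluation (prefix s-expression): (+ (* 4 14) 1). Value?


Evaluate inner: (* 4 14) = 56
Evaluate root: (+ 56 1) = 57
Result: 57


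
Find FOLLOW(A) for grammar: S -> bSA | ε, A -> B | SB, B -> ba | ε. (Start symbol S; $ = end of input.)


$ ∈ FOLLOW(S). For each A -> αBβ: add FIRST(β)\{ε} to FOLLOW(B); if β nullable, add FOLLOW(A).
FOLLOW(A) = {$, b}


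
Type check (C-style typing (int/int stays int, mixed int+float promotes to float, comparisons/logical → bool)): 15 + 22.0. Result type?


Operand types: int + float
Rule: mixed int/float promotes to float; int/int stays int
Result type: float


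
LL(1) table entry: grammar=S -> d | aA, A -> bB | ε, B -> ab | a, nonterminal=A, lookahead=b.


For [A, b]: 'b' ∈ FIRST(bB)
Entry: A -> bB


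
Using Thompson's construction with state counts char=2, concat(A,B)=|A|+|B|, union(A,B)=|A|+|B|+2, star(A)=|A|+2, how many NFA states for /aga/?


Syntax tree has 3 char leaf(s), 0 union(s), 0 star(s)
chars contribute 3×2 = 6; each union adds +2; each star adds +2
Total: 6 + 0 + 0 = 6 states


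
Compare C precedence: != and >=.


'>=' is relational (level 7); '!=' is equality (level 6)
Higher level binds tighter
'>=' has higher precedence than '!='


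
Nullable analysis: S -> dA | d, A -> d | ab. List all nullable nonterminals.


A nonterminal is nullable iff some alternative derives ε (directly, or every symbol in it is nullable)
Nullable: {}


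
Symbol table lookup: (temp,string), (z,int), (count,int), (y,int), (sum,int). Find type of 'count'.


Lookup 'count' → type int


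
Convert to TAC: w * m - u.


Break into single-operator statements:
t1 = w * m
t2 = t1 - u


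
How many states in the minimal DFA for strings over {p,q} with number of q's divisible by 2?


Track (count of q) mod 2: states 0..1, accept at 0
Minimal DFA: 2 states


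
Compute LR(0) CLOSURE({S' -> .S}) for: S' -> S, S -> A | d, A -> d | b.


Start: S' -> .S
For each item with dot before a nonterminal B, add B -> .γ for every B-production
Closure: [S' -> .S, S -> .A, S -> .d, A -> .d, A -> .b]


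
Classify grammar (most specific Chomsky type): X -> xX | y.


Right-linear: every RHS is a terminal or a terminal followed by one nonterminal
Classification: Type 3 (Regular)


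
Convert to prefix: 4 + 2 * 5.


'*' binds tighter: tree is (+ 4 (* 2 5))
Prefix: + 4 * 2 5


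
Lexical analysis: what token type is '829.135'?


Pattern: digits with a decimal point
Type: FLOAT_LITERAL


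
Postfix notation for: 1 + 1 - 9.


Left to right (same or higher precedence on left)
Postfix: 1 1 + 9 -


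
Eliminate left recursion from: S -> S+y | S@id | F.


Left-recursive alternatives: S+y, S@id; non-recursive: F
Introduce S': S -> FS', S' -> +yS' | @idS' | ε


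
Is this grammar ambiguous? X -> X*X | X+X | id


'id*id+id' has two parse trees (no precedence encoded between * and +)
Ambiguous


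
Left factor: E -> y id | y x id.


Common prefix: 'y'
Factored: E -> y E', E' -> id | x id


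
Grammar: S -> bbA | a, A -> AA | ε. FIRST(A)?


Per alternative of A: FIRST(AA) = {ε}; FIRST(ε) = {ε}
FIRST(A) = {ε}


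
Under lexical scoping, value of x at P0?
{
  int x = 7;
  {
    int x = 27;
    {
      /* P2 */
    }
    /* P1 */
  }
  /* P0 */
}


x declared in the same block as P0
x = 7


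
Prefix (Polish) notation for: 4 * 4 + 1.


left-to-right (same/higher precedence on left): tree is (+ (* 4 4) 1)
Prefix: + * 4 4 1


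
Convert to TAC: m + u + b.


Break into single-operator statements:
t1 = m + u
t2 = t1 + b


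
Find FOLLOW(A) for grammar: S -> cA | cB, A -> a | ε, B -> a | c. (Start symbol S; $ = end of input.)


$ ∈ FOLLOW(S). For each A -> αBβ: add FIRST(β)\{ε} to FOLLOW(B); if β nullable, add FOLLOW(A).
FOLLOW(A) = {$}


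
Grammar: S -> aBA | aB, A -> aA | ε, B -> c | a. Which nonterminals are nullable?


A nonterminal is nullable iff some alternative derives ε (directly, or every symbol in it is nullable)
Nullable: {A}


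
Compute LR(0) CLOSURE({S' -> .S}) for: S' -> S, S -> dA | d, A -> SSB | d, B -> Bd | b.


Start: S' -> .S
For each item with dot before a nonterminal B, add B -> .γ for every B-production
Closure: [S' -> .S, S -> .dA, S -> .d]
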